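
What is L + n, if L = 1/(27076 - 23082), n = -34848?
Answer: -139182911/3994 ≈ -34848.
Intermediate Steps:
L = 1/3994 ≈ 0.00025038
L + n = 1/3994 - 34848 = -139182911/3994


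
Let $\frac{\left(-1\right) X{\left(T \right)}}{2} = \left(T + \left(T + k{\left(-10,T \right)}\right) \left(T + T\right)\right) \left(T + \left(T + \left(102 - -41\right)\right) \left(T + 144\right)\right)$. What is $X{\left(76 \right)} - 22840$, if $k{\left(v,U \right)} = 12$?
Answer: $-1298302264$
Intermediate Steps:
$X{\left(T \right)} = - 2 \left(T + \left(143 + T\right) \left(144 + T\right)\right) \left(T + 2 T \left(12 + T\right)\right)$ ($X{\left(T \right)} = - 2 \left(T + \left(T + 12\right) \left(T + T\right)\right) \left(T + \left(T + \left(102 - -41\right)\right) \left(T + 144\right)\right) = - 2 \left(T + \left(12 + T\right) 2 T\right) \left(T + \left(T + \left(102 + 41\right)\right) \left(144 + T\right)\right) = - 2 \left(T + 2 T \left(12 + T\right)\right) \left(T + \left(T + 143\right) \left(144 + T\right)\right) = - 2 \left(T + 2 T \left(12 + T\right)\right) \left(T + \left(143 + T\right) \left(144 + T\right)\right) = - 2 \left(T + \left(143 + T\right) \left(144 + T\right)\right) \left(T + 2 T \left(12 + T\right)\right)$)
$X{\left(76 \right)} - 22840 = \left(-2\right) 76 \left(514800 + 2 \cdot 76^{3} + 601 \cdot 76^{2} + 48384 \cdot 76\right) - 22840 = \left(-2\right) 76 \left(514800 + 2 \cdot 438976 + 601 \cdot 5776 + 3677184\right) - 22840 = \left(-2\right) 76 \left(514800 + 877952 + 3471376 + 3677184\right) - 22840 = \left(-2\right) 76 \cdot 8541312 - 22840 = -1298279424 - 22840 = -1298302264$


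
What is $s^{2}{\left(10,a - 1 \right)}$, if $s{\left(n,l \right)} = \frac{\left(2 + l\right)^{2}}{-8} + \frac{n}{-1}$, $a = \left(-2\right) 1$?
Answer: $\frac{6561}{64} \approx 102.52$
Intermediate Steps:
$a = -2$
$s{\left(n,l \right)} = - n - \frac{\left(2 + l\right)^{2}}{8}$ ($s{\left(n,l \right)} = \left(2 + l\right)^{2} \left(- \frac{1}{8}\right) + n \left(-1\right) = - \frac{\left(2 + l\right)^{2}}{8} - n = - n - \frac{\left(2 + l\right)^{2}}{8}$)
$s^{2}{\left(10,a - 1 \right)} = \left(\left(-1\right) 10 - \frac{\left(2 - 3\right)^{2}}{8}\right)^{2} = \left(-10 - \frac{\left(2 - 3\right)^{2}}{8}\right)^{2} = \left(-10 - \frac{\left(-1\right)^{2}}{8}\right)^{2} = \left(-10 - \frac{1}{8}\right)^{2} = \left(- \frac{81}{8}\right)^{2} = \frac{6561}{64}$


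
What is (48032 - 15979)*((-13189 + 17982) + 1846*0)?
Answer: 153630029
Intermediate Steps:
(48032 - 15979)*((-13189 + 17982) + 1846*0) = 32053*(4793 + 0) = 32053*4793 = 153630029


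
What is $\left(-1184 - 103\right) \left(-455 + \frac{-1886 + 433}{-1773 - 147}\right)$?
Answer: $\frac{374151063}{640} \approx 5.8461 \cdot 10^{5}$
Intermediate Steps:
$\left(-1184 - 103\right) \left(-455 + \frac{-1886 + 433}{-1773 - 147}\right) = - 1287 \left(-455 - \frac{1453}{-1920}\right) = - 1287 \left(-455 - - \frac{1453}{1920}\right) = - 1287 \left(-455 + \frac{1453}{1920}\right) = \left(-1287\right) \left(- \frac{872147}{1920}\right) = \frac{374151063}{640}$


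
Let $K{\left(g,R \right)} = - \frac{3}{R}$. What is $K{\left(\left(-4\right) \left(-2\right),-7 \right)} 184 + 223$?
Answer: $\frac{2113}{7} \approx 301.86$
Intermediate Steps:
$K{\left(\left(-4\right) \left(-2\right),-7 \right)} 184 + 223 = - \frac{3}{-7} \cdot 184 + 223 = \left(-3\right) \left(- \frac{1}{7}\right) 184 + 223 = \frac{3}{7} \cdot 184 + 223 = \frac{552}{7} + 223 = \frac{2113}{7}$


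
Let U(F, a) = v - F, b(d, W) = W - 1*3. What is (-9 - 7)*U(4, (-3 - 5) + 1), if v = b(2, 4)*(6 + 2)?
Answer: -64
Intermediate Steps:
b(d, W) = -3 + W (b(d, W) = W - 3 = -3 + W)
v = 8 (v = (-3 + 4)*(6 + 2) = 1*8 = 8)
U(F, a) = 8 - F
(-9 - 7)*U(4, (-3 - 5) + 1) = (-9 - 7)*(8 - 1*4) = -16*(8 - 4) = -16*4 = -64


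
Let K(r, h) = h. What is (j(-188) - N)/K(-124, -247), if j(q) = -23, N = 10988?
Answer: 847/19 ≈ 44.579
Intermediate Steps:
(j(-188) - N)/K(-124, -247) = (-23 - 1*10988)/(-247) = (-23 - 10988)*(-1/247) = -11011*(-1/247) = 847/19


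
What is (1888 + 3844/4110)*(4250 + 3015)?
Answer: 5640200186/411 ≈ 1.3723e+7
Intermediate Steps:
(1888 + 3844/4110)*(4250 + 3015) = (1888 + 3844*(1/4110))*7265 = (1888 + 1922/2055)*7265 = (3881762/2055)*7265 = 5640200186/411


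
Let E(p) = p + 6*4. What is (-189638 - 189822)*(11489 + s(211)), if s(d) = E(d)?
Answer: -4448789040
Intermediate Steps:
E(p) = 24 + p (E(p) = p + 24 = 24 + p)
s(d) = 24 + d
(-189638 - 189822)*(11489 + s(211)) = (-189638 - 189822)*(11489 + (24 + 211)) = -379460*(11489 + 235) = -379460*11724 = -4448789040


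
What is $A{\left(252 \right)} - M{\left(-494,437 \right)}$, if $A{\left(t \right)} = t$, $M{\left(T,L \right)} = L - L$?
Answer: $252$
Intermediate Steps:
$M{\left(T,L \right)} = 0$
$A{\left(252 \right)} - M{\left(-494,437 \right)} = 252 - 0 = 252 + 0 = 252$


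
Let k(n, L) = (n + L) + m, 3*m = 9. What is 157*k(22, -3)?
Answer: 3454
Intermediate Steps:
m = 3 (m = (⅓)*9 = 3)
k(n, L) = 3 + L + n (k(n, L) = (n + L) + 3 = (L + n) + 3 = 3 + L + n)
157*k(22, -3) = 157*(3 - 3 + 22) = 157*22 = 3454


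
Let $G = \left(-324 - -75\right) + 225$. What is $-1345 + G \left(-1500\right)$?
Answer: $34655$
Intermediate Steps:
$G = -24$ ($G = \left(-324 + 75\right) + 225 = -249 + 225 = -24$)
$-1345 + G \left(-1500\right) = -1345 - -36000 = -1345 + 36000 = 34655$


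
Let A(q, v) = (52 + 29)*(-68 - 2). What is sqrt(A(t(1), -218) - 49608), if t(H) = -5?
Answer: 3*I*sqrt(6142) ≈ 235.11*I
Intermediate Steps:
A(q, v) = -5670 (A(q, v) = 81*(-70) = -5670)
sqrt(A(t(1), -218) - 49608) = sqrt(-5670 - 49608) = sqrt(-55278) = 3*I*sqrt(6142)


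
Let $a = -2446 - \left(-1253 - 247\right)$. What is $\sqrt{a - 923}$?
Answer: $i \sqrt{1869} \approx 43.232 i$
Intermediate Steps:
$a = -946$ ($a = -2446 - -1500 = -2446 + 1500 = -946$)
$\sqrt{a - 923} = \sqrt{-946 - 923} = \sqrt{-1869} = i \sqrt{1869}$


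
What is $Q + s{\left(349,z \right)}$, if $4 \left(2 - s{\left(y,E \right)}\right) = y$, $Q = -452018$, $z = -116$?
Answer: $- \frac{1808413}{4} \approx -4.521 \cdot 10^{5}$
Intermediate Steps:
$s{\left(y,E \right)} = 2 - \frac{y}{4}$
$Q + s{\left(349,z \right)} = -452018 + \left(2 - \frac{349}{4}\right) = -452018 - \frac{341}{4} = - \frac{1808413}{4}$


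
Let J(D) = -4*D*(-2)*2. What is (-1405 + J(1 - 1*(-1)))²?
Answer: 1885129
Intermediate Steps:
J(D) = 16*D (J(D) = -4*(-2*D)*2 = -(-16)*D = 16*D)
(-1405 + J(1 - 1*(-1)))² = (-1405 + 16*(1 - 1*(-1)))² = (-1405 + 16*(1 + 1))² = (-1405 + 16*2)² = (-1405 + 32)² = (-1373)² = 1885129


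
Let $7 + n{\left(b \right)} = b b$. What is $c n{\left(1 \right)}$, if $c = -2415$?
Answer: $14490$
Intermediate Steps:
$n{\left(b \right)} = -7 + b^{2}$ ($n{\left(b \right)} = -7 + b b = -7 + b^{2}$)
$c n{\left(1 \right)} = - 2415 \left(-7 + 1^{2}\right) = - 2415 \left(-7 + 1\right) = \left(-2415\right) \left(-6\right) = 14490$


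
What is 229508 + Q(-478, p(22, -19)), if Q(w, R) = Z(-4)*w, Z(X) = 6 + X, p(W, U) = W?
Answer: 228552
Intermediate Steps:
Q(w, R) = 2*w (Q(w, R) = (6 - 4)*w = 2*w)
229508 + Q(-478, p(22, -19)) = 229508 + 2*(-478) = 229508 - 956 = 228552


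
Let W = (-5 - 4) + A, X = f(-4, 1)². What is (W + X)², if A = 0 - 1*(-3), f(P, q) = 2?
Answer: 4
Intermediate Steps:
A = 3 (A = 0 + 3 = 3)
X = 4 (X = 2² = 4)
W = -6 (W = (-5 - 4) + 3 = -9 + 3 = -6)
(W + X)² = (-6 + 4)² = (-2)² = 4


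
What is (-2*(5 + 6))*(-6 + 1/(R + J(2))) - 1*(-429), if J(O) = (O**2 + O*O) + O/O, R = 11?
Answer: 5599/10 ≈ 559.90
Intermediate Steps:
J(O) = 1 + 2*O**2 (J(O) = (O**2 + O**2) + 1 = 2*O**2 + 1 = 1 + 2*O**2)
(-2*(5 + 6))*(-6 + 1/(R + J(2))) - 1*(-429) = (-2*(5 + 6))*(-6 + 1/(11 + (1 + 2*2**2))) - 1*(-429) = (-2*11)*(-6 + 1/(11 + (1 + 2*4))) + 429 = -22*(-6 + 1/(11 + (1 + 8))) + 429 = -22*(-6 + 1/(11 + 9)) + 429 = -22*(-6 + 1/20) + 429 = -22*(-119/20) + 429 = 1309/10 + 429 = 5599/10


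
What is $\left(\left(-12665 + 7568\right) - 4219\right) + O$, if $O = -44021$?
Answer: $-53337$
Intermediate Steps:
$\left(\left(-12665 + 7568\right) - 4219\right) + O = \left(\left(-12665 + 7568\right) - 4219\right) - 44021 = \left(-5097 - 4219\right) - 44021 = -9316 - 44021 = -53337$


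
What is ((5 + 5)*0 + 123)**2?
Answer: 15129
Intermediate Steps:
((5 + 5)*0 + 123)**2 = (10*0 + 123)**2 = (0 + 123)**2 = 123**2 = 15129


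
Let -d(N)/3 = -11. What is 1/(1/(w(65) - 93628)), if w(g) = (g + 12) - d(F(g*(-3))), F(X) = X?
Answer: -93584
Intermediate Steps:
d(N) = 33 (d(N) = -3*(-11) = 33)
w(g) = -21 + g (w(g) = (g + 12) - 1*33 = (12 + g) - 33 = -21 + g)
1/(1/(w(65) - 93628)) = 1/(1/((-21 + 65) - 93628)) = 1/(1/(44 - 93628)) = 1/(1/(-93584)) = 1/(-1/93584) = -93584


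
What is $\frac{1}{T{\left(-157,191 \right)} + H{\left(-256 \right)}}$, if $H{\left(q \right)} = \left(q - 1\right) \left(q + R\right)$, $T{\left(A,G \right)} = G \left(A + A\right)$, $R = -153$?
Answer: $\frac{1}{45139} \approx 2.2154 \cdot 10^{-5}$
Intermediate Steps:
$T{\left(A,G \right)} = 2 A G$ ($T{\left(A,G \right)} = G 2 A = 2 A G$)
$H{\left(q \right)} = \left(-1 + q\right) \left(-153 + q\right)$ ($H{\left(q \right)} = \left(q - 1\right) \left(q - 153\right) = \left(-1 + q\right) \left(-153 + q\right)$)
$\frac{1}{T{\left(-157,191 \right)} + H{\left(-256 \right)}} = \frac{1}{2 \left(-157\right) 191 + \left(153 + \left(-256\right)^{2} - -39424\right)} = \frac{1}{-59974 + \left(153 + 65536 + 39424\right)} = \frac{1}{-59974 + 105113} = \frac{1}{45139}$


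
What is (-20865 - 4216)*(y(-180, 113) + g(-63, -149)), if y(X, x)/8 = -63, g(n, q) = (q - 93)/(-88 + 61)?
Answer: 335232646/27 ≈ 1.2416e+7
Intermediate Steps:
g(n, q) = 31/9 - q/27 (g(n, q) = (-93 + q)/(-27) = (-93 + q)*(-1/27) = 31/9 - q/27)
y(X, x) = -504 (y(X, x) = 8*(-63) = -504)
(-20865 - 4216)*(y(-180, 113) + g(-63, -149)) = (-20865 - 4216)*(-504 + (31/9 - 1/27*(-149))) = -25081*(-504 + (31/9 + 149/27)) = -25081*(-504 + 242/27) = -25081*(-13366/27) = 335232646/27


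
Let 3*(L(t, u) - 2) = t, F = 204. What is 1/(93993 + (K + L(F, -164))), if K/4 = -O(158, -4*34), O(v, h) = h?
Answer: 1/94607 ≈ 1.0570e-5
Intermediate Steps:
L(t, u) = 2 + t/3
K = 544 (K = 4*(-(-4)*34) = 4*(-1*(-136)) = 4*136 = 544)
1/(93993 + (K + L(F, -164))) = 1/(93993 + (544 + (2 + (1/3)*204))) = 1/(93993 + (544 + (2 + 68))) = 1/(93993 + (544 + 70)) = 1/(93993 + 614) = 1/94607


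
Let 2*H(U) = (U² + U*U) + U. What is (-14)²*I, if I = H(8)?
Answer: 13328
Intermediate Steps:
H(U) = U² + U/2 (H(U) = ((U² + U*U) + U)/2 = ((U² + U²) + U)/2 = (2*U² + U)/2 = (U + 2*U²)/2 = U² + U/2)
I = 68 (I = 8*(½ + 8) = 8*(17/2) = 68)
(-14)²*I = (-14)²*68 = 196*68 = 13328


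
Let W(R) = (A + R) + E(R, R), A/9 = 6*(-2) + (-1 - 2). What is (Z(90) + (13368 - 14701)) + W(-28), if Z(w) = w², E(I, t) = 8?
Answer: 6612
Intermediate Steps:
A = -135 (A = 9*(6*(-2) + (-1 - 2)) = 9*(-12 - 3) = 9*(-15) = -135)
W(R) = -127 + R (W(R) = (-135 + R) + 8 = -127 + R)
(Z(90) + (13368 - 14701)) + W(-28) = (90² + (13368 - 14701)) + (-127 - 28) = (8100 - 1333) - 155 = 6767 - 155 = 6612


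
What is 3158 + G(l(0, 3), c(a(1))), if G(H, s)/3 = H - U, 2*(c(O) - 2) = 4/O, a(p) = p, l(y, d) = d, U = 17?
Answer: 3116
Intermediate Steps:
c(O) = 2 + 2/O (c(O) = 2 + (4/O)/2 = 2 + 2/O)
G(H, s) = -51 + 3*H (G(H, s) = 3*(H - 1*17) = 3*(H - 17) = 3*(-17 + H) = -51 + 3*H)
3158 + G(l(0, 3), c(a(1))) = 3158 + (-51 + 3*3) = 3158 + (-51 + 9) = 3158 - 42 = 3116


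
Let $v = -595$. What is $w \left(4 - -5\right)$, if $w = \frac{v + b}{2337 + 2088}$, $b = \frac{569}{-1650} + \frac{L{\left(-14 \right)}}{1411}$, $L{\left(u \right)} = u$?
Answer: $- \frac{1386075209}{1144673750} \approx -1.2109$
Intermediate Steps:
$b = - \frac{825959}{2328150}$ ($b = \frac{569}{-1650} - \frac{14}{1411} = 569 \left(- \frac{1}{1650}\right) - \frac{14}{1411} = - \frac{569}{1650} - \frac{14}{1411} = - \frac{825959}{2328150} \approx -0.35477$)
$w = - \frac{1386075209}{10302063750}$ ($w = \frac{-595 - \frac{825959}{2328150}}{2337 + 2088} = - \frac{1386075209}{2328150 \cdot 4425} = \left(- \frac{1386075209}{2328150}\right) \frac{1}{4425} = - \frac{1386075209}{10302063750} \approx -0.13454$)
$w \left(4 - -5\right) = - \frac{1386075209 \left(4 - -5\right)}{10302063750} = - \frac{1386075209 \left(4 + 5\right)}{10302063750} = \left(- \frac{1386075209}{10302063750}\right) 9 = - \frac{1386075209}{1144673750}$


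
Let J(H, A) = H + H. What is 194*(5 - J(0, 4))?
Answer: 970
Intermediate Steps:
J(H, A) = 2*H
194*(5 - J(0, 4)) = 194*(5 - 2*0) = 194*(5 - 1*0) = 194*(5 + 0) = 194*5 = 970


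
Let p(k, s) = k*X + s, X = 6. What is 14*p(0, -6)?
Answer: -84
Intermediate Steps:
p(k, s) = s + 6*k (p(k, s) = k*6 + s = 6*k + s = s + 6*k)
14*p(0, -6) = 14*(-6 + 6*0) = 14*(-6 + 0) = 14*(-6) = -84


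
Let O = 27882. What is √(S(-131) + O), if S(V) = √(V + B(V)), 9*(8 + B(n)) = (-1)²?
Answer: √(250938 + 75*I*√2)/3 ≈ 166.98 + 0.035289*I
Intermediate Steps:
B(n) = -71/9 (B(n) = -8 + (⅑)*(-1)² = -8 + (⅑)*1 = -8 + ⅑ = -71/9)
S(V) = √(-71/9 + V) (S(V) = √(V - 71/9) = √(-71/9 + V))
√(S(-131) + O) = √(√(-71 + 9*(-131))/3 + 27882) = √(√(-71 - 1179)/3 + 27882) = √(√(-1250)/3 + 27882) = √((25*I*√2)/3 + 27882) = √(25*I*√2/3 + 27882) = √(27882 + 25*I*√2/3)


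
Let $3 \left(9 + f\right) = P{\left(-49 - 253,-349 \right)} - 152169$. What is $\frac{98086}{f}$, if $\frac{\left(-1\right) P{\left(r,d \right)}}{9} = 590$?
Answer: $- \frac{49043}{26251} \approx -1.8682$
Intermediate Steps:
$P{\left(r,d \right)} = -5310$ ($P{\left(r,d \right)} = \left(-9\right) 590 = -5310$)
$f = -52502$ ($f = -9 + \frac{-5310 - 152169}{3} = -9 + \frac{1}{3} \left(-157479\right) = -9 - 52493 = -52502$)
$\frac{98086}{f} = \frac{98086}{-52502} = 98086 \left(- \frac{1}{52502}\right) = - \frac{49043}{26251}$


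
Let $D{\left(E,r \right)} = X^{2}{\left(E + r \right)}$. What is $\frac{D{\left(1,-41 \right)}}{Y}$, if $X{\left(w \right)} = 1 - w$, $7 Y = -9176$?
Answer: $- \frac{11767}{9176} \approx -1.2824$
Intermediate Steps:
$Y = - \frac{9176}{7}$ ($Y = \frac{1}{7} \left(-9176\right) = - \frac{9176}{7} \approx -1310.9$)
$D{\left(E,r \right)} = \left(1 - E - r\right)^{2}$ ($D{\left(E,r \right)} = \left(1 - \left(E + r\right)\right)^{2} = \left(1 - E - r\right)^{2}$)
$\frac{D{\left(1,-41 \right)}}{Y} = \frac{\left(-1 + 1 - 41\right)^{2}}{- \frac{9176}{7}} = \left(-41\right)^{2} \left(- \frac{7}{9176}\right) = 1681 \left(- \frac{7}{9176}\right) = - \frac{11767}{9176}$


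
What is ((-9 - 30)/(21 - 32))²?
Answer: 1521/121 ≈ 12.570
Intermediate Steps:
((-9 - 30)/(21 - 32))² = (-39/(-11))² = (-39*(-1/11))² = (39/11)² = 1521/121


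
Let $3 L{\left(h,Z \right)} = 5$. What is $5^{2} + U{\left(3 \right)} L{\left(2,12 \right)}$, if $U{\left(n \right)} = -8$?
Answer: $\frac{35}{3} \approx 11.667$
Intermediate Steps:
$L{\left(h,Z \right)} = \frac{5}{3}$ ($L{\left(h,Z \right)} = \frac{1}{3} \cdot 5 = \frac{5}{3}$)
$5^{2} + U{\left(3 \right)} L{\left(2,12 \right)} = 5^{2} - \frac{40}{3} = 25 - \frac{40}{3} = \frac{35}{3}$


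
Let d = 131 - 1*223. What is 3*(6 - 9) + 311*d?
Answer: -28621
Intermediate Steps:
d = -92 (d = 131 - 223 = -92)
3*(6 - 9) + 311*d = 3*(6 - 9) + 311*(-92) = 3*(-3) - 28612 = -9 - 28612 = -28621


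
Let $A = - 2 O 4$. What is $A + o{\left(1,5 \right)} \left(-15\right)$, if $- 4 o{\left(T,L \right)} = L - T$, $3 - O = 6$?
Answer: $39$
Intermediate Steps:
$O = -3$ ($O = 3 - 6 = -3$)
$o{\left(T,L \right)} = - \frac{L}{4} + \frac{T}{4}$ ($o{\left(T,L \right)} = - \frac{L - T}{4} = - \frac{L}{4} + \frac{T}{4}$)
$A = 24$ ($A = \left(-2\right) \left(-3\right) 4 = 6 \cdot 4 = 24$)
$A + o{\left(1,5 \right)} \left(-15\right) = 24 + \left(\left(- \frac{1}{4}\right) 5 + \frac{1}{4} \cdot 1\right) \left(-15\right) = 24 + \left(- \frac{5}{4} + \frac{1}{4}\right) \left(-15\right) = 24 - -15 = 24 + 15 = 39$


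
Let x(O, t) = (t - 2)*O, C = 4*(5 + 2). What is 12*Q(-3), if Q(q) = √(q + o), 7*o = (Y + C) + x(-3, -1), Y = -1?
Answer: 12*√105/7 ≈ 17.566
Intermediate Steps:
C = 28 (C = 4*7 = 28)
x(O, t) = O*(-2 + t) (x(O, t) = (-2 + t)*O = O*(-2 + t))
o = 36/7 (o = ((-1 + 28) - 3*(-2 - 1))/7 = (27 - 3*(-3))/7 = (27 + 9)/7 = (⅐)*36 = 36/7 ≈ 5.1429)
Q(q) = √(36/7 + q) (Q(q) = √(q + 36/7) = √(36/7 + q))
12*Q(-3) = 12*(√(252 + 49*(-3))/7) = 12*(√(252 - 147)/7) = 12*(√105/7) = 12*√105/7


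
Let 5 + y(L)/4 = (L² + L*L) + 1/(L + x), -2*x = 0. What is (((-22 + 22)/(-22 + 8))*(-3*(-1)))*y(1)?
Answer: 0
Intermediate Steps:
x = 0 (x = -½*0 = 0)
y(L) = -20 + 4/L + 8*L² (y(L) = -20 + 4*((L² + L*L) + 1/(L + 0)) = -20 + 4*((L² + L²) + 1/L) = -20 + 4*(2*L² + 1/L) = -20 + 4*(1/L + 2*L²) = -20 + (4/L + 8*L²) = -20 + 4/L + 8*L²)
(((-22 + 22)/(-22 + 8))*(-3*(-1)))*y(1) = (((-22 + 22)/(-22 + 8))*(-3*(-1)))*(-20 + 4/1 + 8*1²) = ((0/(-14))*3)*(-20 + 4*1 + 8*1) = ((0*(-1/14))*3)*(-20 + 4 + 8) = (0*3)*(-8) = 0*(-8) = 0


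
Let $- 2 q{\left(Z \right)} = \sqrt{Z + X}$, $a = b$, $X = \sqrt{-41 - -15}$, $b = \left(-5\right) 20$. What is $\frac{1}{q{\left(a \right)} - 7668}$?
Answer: $- \frac{1}{7668 + \frac{\sqrt{-100 + i \sqrt{26}}}{2}} \approx -0.00013041 + 8.5061 \cdot 10^{-8} i$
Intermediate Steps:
$b = -100$
$X = i \sqrt{26}$ ($X = \sqrt{-41 + 15} = \sqrt{-26} = i \sqrt{26} \approx 5.099 i$)
$a = -100$
$q{\left(Z \right)} = - \frac{\sqrt{Z + i \sqrt{26}}}{2}$
$\frac{1}{q{\left(a \right)} - 7668} = \frac{1}{- \frac{\sqrt{-100 + i \sqrt{26}}}{2} - 7668} = \frac{1}{-7668 - \frac{\sqrt{-100 + i \sqrt{26}}}{2}}$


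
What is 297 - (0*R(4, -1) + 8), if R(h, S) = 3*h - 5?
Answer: 289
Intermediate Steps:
R(h, S) = -5 + 3*h
297 - (0*R(4, -1) + 8) = 297 - (0*(-5 + 3*4) + 8) = 297 - (0*(-5 + 12) + 8) = 297 - (0*7 + 8) = 297 - (0 + 8) = 297 - 1*8 = 297 - 8 = 289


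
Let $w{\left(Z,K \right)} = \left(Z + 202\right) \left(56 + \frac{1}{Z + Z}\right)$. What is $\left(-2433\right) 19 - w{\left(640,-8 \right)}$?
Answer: $- \frac{59762981}{640} \approx -93380.0$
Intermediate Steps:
$w{\left(Z,K \right)} = \left(56 + \frac{1}{2 Z}\right) \left(202 + Z\right)$ ($w{\left(Z,K \right)} = \left(202 + Z\right) \left(56 + \frac{1}{2 Z}\right) = \left(56 + \frac{1}{2 Z}\right) \left(202 + Z\right)$)
$\left(-2433\right) 19 - w{\left(640,-8 \right)} = \left(-2433\right) 19 - \left(\frac{22625}{2} + 56 \cdot 640 + \frac{101}{640}\right) = -46227 - \left(\frac{22625}{2} + 35840 + 101 \cdot \frac{1}{640}\right) = -46227 - \left(\frac{22625}{2} + 35840 + \frac{101}{640}\right) = -46227 - \frac{30177701}{640} = - \frac{59762981}{640}$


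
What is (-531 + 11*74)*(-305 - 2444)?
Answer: -777967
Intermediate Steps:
(-531 + 11*74)*(-305 - 2444) = (-531 + 814)*(-2749) = 283*(-2749) = -777967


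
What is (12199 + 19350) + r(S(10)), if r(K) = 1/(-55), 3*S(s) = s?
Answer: 1735194/55 ≈ 31549.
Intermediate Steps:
S(s) = s/3
r(K) = -1/55
(12199 + 19350) + r(S(10)) = (12199 + 19350) - 1/55 = 31549 - 1/55 = 1735194/55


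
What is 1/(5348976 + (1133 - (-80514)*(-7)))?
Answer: 1/4786511 ≈ 2.0892e-7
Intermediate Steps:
1/(5348976 + (1133 - (-80514)*(-7))) = 1/(5348976 + (1133 - 1491*378)) = 1/(5348976 + (1133 - 563598)) = 1/(5348976 - 562465) = 1/4786511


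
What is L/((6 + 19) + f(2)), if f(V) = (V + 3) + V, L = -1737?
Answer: -1737/32 ≈ -54.281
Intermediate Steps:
f(V) = 3 + 2*V (f(V) = (3 + V) + V = 3 + 2*V)
L/((6 + 19) + f(2)) = -1737/((6 + 19) + (3 + 2*2)) = -1737/(25 + (3 + 4)) = -1737/(25 + 7) = -1737/32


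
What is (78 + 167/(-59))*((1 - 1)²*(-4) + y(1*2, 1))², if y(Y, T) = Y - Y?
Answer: 0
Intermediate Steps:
y(Y, T) = 0
(78 + 167/(-59))*((1 - 1)²*(-4) + y(1*2, 1))² = (78 + 167/(-59))*((1 - 1)²*(-4) + 0)² = (78 + 167*(-1/59))*(0²*(-4) + 0)² = (78 - 167/59)*(0*(-4) + 0)² = 4435*(0 + 0)²/59 = (4435/59)*0² = (4435/59)*0 = 0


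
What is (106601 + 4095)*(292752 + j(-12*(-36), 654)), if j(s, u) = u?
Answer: 32478870576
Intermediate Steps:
(106601 + 4095)*(292752 + j(-12*(-36), 654)) = (106601 + 4095)*(292752 + 654) = 110696*293406 = 32478870576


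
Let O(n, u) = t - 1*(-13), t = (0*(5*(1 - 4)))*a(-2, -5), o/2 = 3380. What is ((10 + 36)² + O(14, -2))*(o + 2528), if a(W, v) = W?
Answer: 19774152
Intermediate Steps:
o = 6760 (o = 2*3380 = 6760)
t = 0 (t = (0*(5*(1 - 4)))*(-2) = (0*(5*(-3)))*(-2) = (0*(-15))*(-2) = 0*(-2) = 0)
O(n, u) = 13 (O(n, u) = 0 - 1*(-13) = 0 + 13 = 13)
((10 + 36)² + O(14, -2))*(o + 2528) = ((10 + 36)² + 13)*(6760 + 2528) = (46² + 13)*9288 = (2116 + 13)*9288 = 2129*9288 = 19774152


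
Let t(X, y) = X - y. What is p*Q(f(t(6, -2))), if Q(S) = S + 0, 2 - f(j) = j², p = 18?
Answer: -1116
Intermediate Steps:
f(j) = 2 - j²
Q(S) = S
p*Q(f(t(6, -2))) = 18*(2 - (6 - 1*(-2))²) = 18*(2 - (6 + 2)²) = 18*(2 - 1*8²) = 18*(2 - 1*64) = 18*(2 - 64) = 18*(-62) = -1116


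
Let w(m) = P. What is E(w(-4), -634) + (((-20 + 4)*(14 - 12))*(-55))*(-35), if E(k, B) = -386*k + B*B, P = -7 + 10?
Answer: 339198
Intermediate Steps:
P = 3
w(m) = 3
E(k, B) = B² - 386*k (E(k, B) = -386*k + B² = B² - 386*k)
E(w(-4), -634) + (((-20 + 4)*(14 - 12))*(-55))*(-35) = ((-634)² - 386*3) + (((-20 + 4)*(14 - 12))*(-55))*(-35) = (401956 - 1158) + (-16*2*(-55))*(-35) = 400798 - 32*(-55)*(-35) = 400798 + 1760*(-35) = 400798 - 61600 = 339198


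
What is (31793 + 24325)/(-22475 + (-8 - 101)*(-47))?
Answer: -9353/2892 ≈ -3.2341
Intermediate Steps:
(31793 + 24325)/(-22475 + (-8 - 101)*(-47)) = 56118/(-22475 - 109*(-47)) = 56118/(-22475 + 5123) = 56118/(-17352) = 56118*(-1/17352) = -9353/2892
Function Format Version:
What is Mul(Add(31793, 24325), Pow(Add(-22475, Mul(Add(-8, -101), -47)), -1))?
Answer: Rational(-9353, 2892) ≈ -3.2341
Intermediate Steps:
Mul(Add(31793, 24325), Pow(Add(-22475, Mul(Add(-8, -101), -47)), -1)) = Mul(56118, Pow(Add(-22475, Mul(-109, -47)), -1)) = Mul(56118, Pow(Add(-22475, 5123), -1)) = Mul(56118, Pow(-17352, -1)) = Mul(56118, Rational(-1, 17352)) = Rational(-9353, 2892)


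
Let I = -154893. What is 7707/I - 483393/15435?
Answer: -8332572166/265641495 ≈ -31.368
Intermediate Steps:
7707/I - 483393/15435 = 7707/(-154893) - 483393/15435 = 7707*(-1/154893) - 483393*1/15435 = -2569/51631 - 161131/5145 = -8332572166/265641495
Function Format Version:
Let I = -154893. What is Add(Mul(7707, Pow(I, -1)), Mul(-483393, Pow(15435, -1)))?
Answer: Rational(-8332572166, 265641495) ≈ -31.368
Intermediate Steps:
Add(Mul(7707, Pow(I, -1)), Mul(-483393, Pow(15435, -1))) = Add(Mul(7707, Pow(-154893, -1)), Mul(-483393, Pow(15435, -1))) = Add(Mul(7707, Rational(-1, 154893)), Mul(-483393, Rational(1, 15435))) = Add(Rational(-2569, 51631), Rational(-161131, 5145)) = Rational(-8332572166, 265641495)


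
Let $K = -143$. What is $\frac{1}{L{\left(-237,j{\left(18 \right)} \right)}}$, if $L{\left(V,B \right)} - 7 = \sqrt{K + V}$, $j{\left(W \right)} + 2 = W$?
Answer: $\frac{7}{429} - \frac{2 i \sqrt{95}}{429} \approx 0.016317 - 0.04544 i$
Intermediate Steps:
$j{\left(W \right)} = -2 + W$
$L{\left(V,B \right)} = 7 + \sqrt{-143 + V}$
$\frac{1}{L{\left(-237,j{\left(18 \right)} \right)}} = \frac{1}{7 + \sqrt{-143 - 237}} = \frac{1}{7 + \sqrt{-380}} = \frac{1}{7 + 2 i \sqrt{95}}$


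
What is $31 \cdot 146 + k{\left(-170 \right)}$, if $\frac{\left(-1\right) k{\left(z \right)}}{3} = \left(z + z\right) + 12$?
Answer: $5510$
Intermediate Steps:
$k{\left(z \right)} = -36 - 6 z$ ($k{\left(z \right)} = - 3 \left(\left(z + z\right) + 12\right) = - 3 \left(2 z + 12\right) = - 3 \left(12 + 2 z\right) = -36 - 6 z$)
$31 \cdot 146 + k{\left(-170 \right)} = 31 \cdot 146 - -984 = 4526 + \left(-36 + 1020\right) = 4526 + 984 = 5510$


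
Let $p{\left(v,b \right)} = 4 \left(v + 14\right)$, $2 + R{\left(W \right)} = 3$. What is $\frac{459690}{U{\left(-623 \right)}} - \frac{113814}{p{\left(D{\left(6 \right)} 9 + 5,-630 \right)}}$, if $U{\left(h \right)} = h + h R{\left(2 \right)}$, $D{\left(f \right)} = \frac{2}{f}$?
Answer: $- \frac{6509463}{3916} \approx -1662.3$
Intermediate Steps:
$R{\left(W \right)} = 1$ ($R{\left(W \right)} = -2 + 3 = 1$)
$p{\left(v,b \right)} = 56 + 4 v$ ($p{\left(v,b \right)} = 4 \left(14 + v\right) = 56 + 4 v$)
$U{\left(h \right)} = 2 h$ ($U{\left(h \right)} = h + h 1 = h + h = 2 h$)
$\frac{459690}{U{\left(-623 \right)}} - \frac{113814}{p{\left(D{\left(6 \right)} 9 + 5,-630 \right)}} = \frac{459690}{2 \left(-623\right)} - \frac{113814}{56 + 4 \left(\frac{2}{6} \cdot 9 + 5\right)} = \frac{459690}{-1246} - \frac{113814}{56 + 4 \left(2 \cdot \frac{1}{6} \cdot 9 + 5\right)} = 459690 \left(- \frac{1}{1246}\right) - \frac{113814}{56 + 4 \left(\frac{1}{3} \cdot 9 + 5\right)} = - \frac{32835}{89} - \frac{113814}{56 + 4 \left(3 + 5\right)} = - \frac{32835}{89} - \frac{113814}{56 + 4 \cdot 8} = - \frac{32835}{89} - \frac{113814}{56 + 32} = - \frac{32835}{89} - \frac{113814}{88} = - \frac{32835}{89} - \frac{56907}{44} = - \frac{6509463}{3916}$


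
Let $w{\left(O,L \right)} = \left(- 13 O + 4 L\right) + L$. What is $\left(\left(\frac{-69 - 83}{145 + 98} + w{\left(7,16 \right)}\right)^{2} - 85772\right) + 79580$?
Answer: $- \frac{357650783}{59049} \approx -6056.8$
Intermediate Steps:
$w{\left(O,L \right)} = - 13 O + 5 L$
$\left(\left(\frac{-69 - 83}{145 + 98} + w{\left(7,16 \right)}\right)^{2} - 85772\right) + 79580 = \left(\left(\frac{-69 - 83}{145 + 98} + \left(\left(-13\right) 7 + 5 \cdot 16\right)\right)^{2} - 85772\right) + 79580 = \left(\left(- \frac{152}{243} + \left(-91 + 80\right)\right)^{2} - 85772\right) + 79580 = \left(\left(\left(-152\right) \frac{1}{243} - 11\right)^{2} - 85772\right) + 79580 = \left(\left(- \frac{152}{243} - 11\right)^{2} - 85772\right) + 79580 = \left(\left(- \frac{2825}{243}\right)^{2} - 85772\right) + 79580 = \left(\frac{7980625}{59049} - 85772\right) + 79580 = - \frac{5056770203}{59049} + 79580 = - \frac{357650783}{59049}$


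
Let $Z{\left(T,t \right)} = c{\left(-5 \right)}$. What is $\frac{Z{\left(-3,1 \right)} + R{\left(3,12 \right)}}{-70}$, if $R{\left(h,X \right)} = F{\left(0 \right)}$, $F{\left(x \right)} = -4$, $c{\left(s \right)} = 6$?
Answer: $- \frac{1}{35} \approx -0.028571$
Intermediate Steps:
$R{\left(h,X \right)} = -4$
$Z{\left(T,t \right)} = 6$
$\frac{Z{\left(-3,1 \right)} + R{\left(3,12 \right)}}{-70} = \frac{6 - 4}{-70} = 2 \left(- \frac{1}{70}\right) = - \frac{1}{35}$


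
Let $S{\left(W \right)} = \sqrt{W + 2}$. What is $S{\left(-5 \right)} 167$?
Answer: $167 i \sqrt{3} \approx 289.25 i$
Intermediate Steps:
$S{\left(W \right)} = \sqrt{2 + W}$
$S{\left(-5 \right)} 167 = \sqrt{2 - 5} \cdot 167 = \sqrt{-3} \cdot 167 = i \sqrt{3} \cdot 167 = 167 i \sqrt{3}$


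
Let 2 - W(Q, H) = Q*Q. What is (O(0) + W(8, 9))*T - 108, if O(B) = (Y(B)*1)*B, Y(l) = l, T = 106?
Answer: -6680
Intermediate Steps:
W(Q, H) = 2 - Q² (W(Q, H) = 2 - Q*Q = 2 - Q²)
O(B) = B² (O(B) = (B*1)*B = B*B = B²)
(O(0) + W(8, 9))*T - 108 = (0² + (2 - 1*8²))*106 - 108 = (0 + (2 - 1*64))*106 - 108 = (0 + (2 - 64))*106 - 108 = (0 - 62)*106 - 108 = -62*106 - 108 = -6572 - 108 = -6680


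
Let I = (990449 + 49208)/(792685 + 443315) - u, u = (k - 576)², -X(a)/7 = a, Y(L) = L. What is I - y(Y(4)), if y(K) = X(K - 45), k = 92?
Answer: -289894108343/1236000 ≈ -2.3454e+5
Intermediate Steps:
X(a) = -7*a
u = 234256 (u = (92 - 576)² = (-484)² = 234256)
y(K) = 315 - 7*K (y(K) = -7*(K - 45) = -7*(-45 + K) = 315 - 7*K)
I = -289539376343/1236000 (I = (990449 + 49208)/(792685 + 443315) - 1*234256 = 1039657/1236000 - 234256 = -289539376343/1236000 ≈ -2.3426e+5)
I - y(Y(4)) = -289539376343/1236000 - (315 - 7*4) = -289539376343/1236000 - (315 - 28) = -289539376343/1236000 - 1*287 = -289539376343/1236000 - 287 = -289894108343/1236000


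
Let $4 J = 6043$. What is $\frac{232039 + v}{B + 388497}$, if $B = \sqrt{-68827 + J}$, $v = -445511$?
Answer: $- \frac{110577642112}{201239981767} + \frac{426944 i \sqrt{269265}}{603719945301} \approx -0.54948 + 0.00036697 i$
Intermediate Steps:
$J = \frac{6043}{4}$ ($J = \frac{1}{4} \cdot 6043 = \frac{6043}{4} \approx 1510.8$)
$B = \frac{i \sqrt{269265}}{2}$ ($B = \sqrt{-68827 + \frac{6043}{4}} = \sqrt{- \frac{269265}{4}} = \frac{i \sqrt{269265}}{2} \approx 259.45 i$)
$\frac{232039 + v}{B + 388497} = \frac{232039 - 445511}{\frac{i \sqrt{269265}}{2} + 388497} = - \frac{213472}{388497 + \frac{i \sqrt{269265}}{2}}$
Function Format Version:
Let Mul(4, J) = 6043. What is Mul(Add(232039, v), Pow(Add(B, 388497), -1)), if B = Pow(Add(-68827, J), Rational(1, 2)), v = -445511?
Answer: Add(Rational(-110577642112, 201239981767), Mul(Rational(426944, 603719945301), I, Pow(269265, Rational(1, 2)))) ≈ Add(-0.54948, Mul(0.00036697, I))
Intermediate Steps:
J = Rational(6043, 4) (J = Mul(Rational(1, 4), 6043) = Rational(6043, 4) ≈ 1510.8)
B = Mul(Rational(1, 2), I, Pow(269265, Rational(1, 2))) (B = Pow(Add(-68827, Rational(6043, 4)), Rational(1, 2)) = Pow(Rational(-269265, 4), Rational(1, 2)) = Mul(Rational(1, 2), I, Pow(269265, Rational(1, 2))) ≈ Mul(259.45, I))
Mul(Add(232039, v), Pow(Add(B, 388497), -1)) = Mul(Add(232039, -445511), Pow(Add(Mul(Rational(1, 2), I, Pow(269265, Rational(1, 2))), 388497), -1)) = Mul(-213472, Pow(Add(388497, Mul(Rational(1, 2), I, Pow(269265, Rational(1, 2)))), -1))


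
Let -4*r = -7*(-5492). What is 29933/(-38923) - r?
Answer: 374059020/38923 ≈ 9610.2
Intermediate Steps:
r = -9611 (r = -(-7)*(-5492)/4 = -¼*38444 = -9611)
29933/(-38923) - r = 29933/(-38923) - 1*(-9611) = 29933*(-1/38923) + 9611 = -29933/38923 + 9611 = 374059020/38923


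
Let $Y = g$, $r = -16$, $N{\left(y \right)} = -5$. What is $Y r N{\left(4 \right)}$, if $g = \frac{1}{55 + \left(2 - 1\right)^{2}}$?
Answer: $\frac{10}{7} \approx 1.4286$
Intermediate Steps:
$g = \frac{1}{56}$ ($g = \frac{1}{55 + 1^{2}} = \frac{1}{55 + 1} = \frac{1}{56} \approx 0.017857$)
$Y = \frac{1}{56} \approx 0.017857$
$Y r N{\left(4 \right)} = \frac{1}{56} \left(-16\right) \left(-5\right) = \left(- \frac{2}{7}\right) \left(-5\right) = \frac{10}{7}$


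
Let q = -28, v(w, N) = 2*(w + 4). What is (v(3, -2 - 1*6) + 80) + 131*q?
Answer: -3574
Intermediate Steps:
v(w, N) = 8 + 2*w (v(w, N) = 2*(4 + w) = 8 + 2*w)
(v(3, -2 - 1*6) + 80) + 131*q = ((8 + 2*3) + 80) + 131*(-28) = ((8 + 6) + 80) - 3668 = (14 + 80) - 3668 = 94 - 3668 = -3574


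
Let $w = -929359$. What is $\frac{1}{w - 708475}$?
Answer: $- \frac{1}{1637834} \approx -6.1056 \cdot 10^{-7}$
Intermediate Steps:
$\frac{1}{w - 708475} = \frac{1}{-929359 - 708475} = \frac{1}{-1637834} = - \frac{1}{1637834}$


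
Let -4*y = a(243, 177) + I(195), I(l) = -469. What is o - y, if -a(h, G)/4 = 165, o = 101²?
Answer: 39675/4 ≈ 9918.8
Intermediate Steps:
o = 10201
a(h, G) = -660 (a(h, G) = -4*165 = -660)
y = 1129/4 (y = -(-660 - 469)/4 = -¼*(-1129) = 1129/4 ≈ 282.25)
o - y = 10201 - 1*1129/4 = 10201 - 1129/4 = 39675/4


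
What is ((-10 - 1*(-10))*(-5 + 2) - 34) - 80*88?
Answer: -7074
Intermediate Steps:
((-10 - 1*(-10))*(-5 + 2) - 34) - 80*88 = ((-10 + 10)*(-3) - 34) - 7040 = (0*(-3) - 34) - 7040 = (0 - 34) - 7040 = -34 - 7040 = -7074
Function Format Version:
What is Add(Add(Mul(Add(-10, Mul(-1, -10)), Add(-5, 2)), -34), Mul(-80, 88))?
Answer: -7074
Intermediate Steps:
Add(Add(Mul(Add(-10, Mul(-1, -10)), Add(-5, 2)), -34), Mul(-80, 88)) = Add(Add(Mul(Add(-10, 10), -3), -34), -7040) = Add(Add(Mul(0, -3), -34), -7040) = Add(Add(0, -34), -7040) = Add(-34, -7040) = -7074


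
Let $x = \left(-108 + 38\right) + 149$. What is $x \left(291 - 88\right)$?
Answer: $16037$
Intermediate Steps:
$x = 79$ ($x = -70 + 149 = 79$)
$x \left(291 - 88\right) = 79 \left(291 - 88\right) = 79 \cdot 203 = 16037$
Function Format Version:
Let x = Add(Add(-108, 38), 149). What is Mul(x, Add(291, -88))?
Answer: 16037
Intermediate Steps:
x = 79 (x = Add(-70, 149) = 79)
Mul(x, Add(291, -88)) = Mul(79, Add(291, -88)) = Mul(79, 203) = 16037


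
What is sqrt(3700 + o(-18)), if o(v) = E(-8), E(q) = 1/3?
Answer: sqrt(33303)/3 ≈ 60.830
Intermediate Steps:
E(q) = 1/3
o(v) = 1/3
sqrt(3700 + o(-18)) = sqrt(3700 + 1/3) = sqrt(11101/3) = sqrt(33303)/3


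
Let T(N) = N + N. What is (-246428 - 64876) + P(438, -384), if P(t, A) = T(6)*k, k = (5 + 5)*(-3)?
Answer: -311664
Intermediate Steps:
T(N) = 2*N
k = -30 (k = 10*(-3) = -30)
P(t, A) = -360 (P(t, A) = (2*6)*(-30) = 12*(-30) = -360)
(-246428 - 64876) + P(438, -384) = (-246428 - 64876) - 360 = -311304 - 360 = -311664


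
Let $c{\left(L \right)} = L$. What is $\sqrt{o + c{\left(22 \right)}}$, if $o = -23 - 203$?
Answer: $2 i \sqrt{51} \approx 14.283 i$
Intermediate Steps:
$o = -226$
$\sqrt{o + c{\left(22 \right)}} = \sqrt{-226 + 22} = \sqrt{-204} = 2 i \sqrt{51}$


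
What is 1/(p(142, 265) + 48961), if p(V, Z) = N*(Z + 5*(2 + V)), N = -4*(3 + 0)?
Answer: 1/37141 ≈ 2.6924e-5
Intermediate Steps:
N = -12 (N = -4*3 = -12)
p(V, Z) = -120 - 60*V - 12*Z (p(V, Z) = -12*(Z + 5*(2 + V)) = -12*(Z + (10 + 5*V)) = -12*(10 + Z + 5*V) = -120 - 60*V - 12*Z)
1/(p(142, 265) + 48961) = 1/((-120 - 60*142 - 12*265) + 48961) = 1/((-120 - 8520 - 3180) + 48961) = 1/(-11820 + 48961) = 1/37141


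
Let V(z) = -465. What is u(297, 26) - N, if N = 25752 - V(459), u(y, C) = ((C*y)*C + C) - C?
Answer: 174555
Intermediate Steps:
u(y, C) = y*C**2 (u(y, C) = (y*C**2 + C) - C = (C + y*C**2) - C = y*C**2)
N = 26217 (N = 25752 - 1*(-465) = 25752 + 465 = 26217)
u(297, 26) - N = 297*26**2 - 1*26217 = 297*676 - 26217 = 200772 - 26217 = 174555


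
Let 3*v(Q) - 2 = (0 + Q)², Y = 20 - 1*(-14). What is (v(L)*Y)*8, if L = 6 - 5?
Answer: 272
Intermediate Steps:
L = 1
Y = 34 (Y = 20 + 14 = 34)
v(Q) = ⅔ + Q²/3 (v(Q) = ⅔ + (0 + Q)²/3 = ⅔ + Q²/3)
(v(L)*Y)*8 = ((⅔ + (⅓)*1²)*34)*8 = ((⅔ + (⅓)*1)*34)*8 = ((⅔ + ⅓)*34)*8 = (1*34)*8 = 34*8 = 272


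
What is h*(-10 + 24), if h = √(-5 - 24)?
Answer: 14*I*√29 ≈ 75.392*I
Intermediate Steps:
h = I*√29 (h = √(-29) = I*√29 ≈ 5.3852*I)
h*(-10 + 24) = (I*√29)*(-10 + 24) = (I*√29)*14 = 14*I*√29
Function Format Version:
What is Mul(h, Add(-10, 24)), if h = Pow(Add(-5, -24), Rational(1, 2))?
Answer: Mul(14, I, Pow(29, Rational(1, 2))) ≈ Mul(75.392, I)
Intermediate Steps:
h = Mul(I, Pow(29, Rational(1, 2))) (h = Pow(-29, Rational(1, 2)) = Mul(I, Pow(29, Rational(1, 2))) ≈ Mul(5.3852, I))
Mul(h, Add(-10, 24)) = Mul(Mul(I, Pow(29, Rational(1, 2))), Add(-10, 24)) = Mul(Mul(I, Pow(29, Rational(1, 2))), 14) = Mul(14, I, Pow(29, Rational(1, 2)))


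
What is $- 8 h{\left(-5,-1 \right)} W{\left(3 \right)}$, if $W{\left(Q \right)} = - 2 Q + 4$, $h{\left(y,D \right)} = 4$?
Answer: $64$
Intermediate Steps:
$W{\left(Q \right)} = 4 - 2 Q$
$- 8 h{\left(-5,-1 \right)} W{\left(3 \right)} = \left(-8\right) 4 \left(4 - 6\right) = - 32 \left(4 - 6\right) = \left(-32\right) \left(-2\right) = 64$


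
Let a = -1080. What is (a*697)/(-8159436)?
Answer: 20910/226651 ≈ 0.092256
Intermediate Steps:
(a*697)/(-8159436) = -1080*697/(-8159436) = -752760*(-1/8159436) = 20910/226651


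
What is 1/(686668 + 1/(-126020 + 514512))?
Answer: 388492/266765024657 ≈ 1.4563e-6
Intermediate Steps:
1/(686668 + 1/(-126020 + 514512)) = 1/(686668 + 1/388492) = 1/(266765024657/388492) = 388492/266765024657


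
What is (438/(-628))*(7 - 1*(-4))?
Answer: -2409/314 ≈ -7.6720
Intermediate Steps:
(438/(-628))*(7 - 1*(-4)) = (438*(-1/628))*(7 + 4) = -219/314*11 = -2409/314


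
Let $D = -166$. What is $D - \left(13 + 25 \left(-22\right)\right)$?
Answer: $371$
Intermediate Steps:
$D - \left(13 + 25 \left(-22\right)\right) = -166 - \left(13 + 25 \left(-22\right)\right) = -166 - \left(13 - 550\right) = -166 - -537 = -166 + 537 = 371$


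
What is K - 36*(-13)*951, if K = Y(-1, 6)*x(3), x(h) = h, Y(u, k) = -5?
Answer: 445053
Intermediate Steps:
K = -15 (K = -5*3 = -15)
K - 36*(-13)*951 = -15 - 36*(-13)*951 = -15 + 468*951 = -15 + 445068 = 445053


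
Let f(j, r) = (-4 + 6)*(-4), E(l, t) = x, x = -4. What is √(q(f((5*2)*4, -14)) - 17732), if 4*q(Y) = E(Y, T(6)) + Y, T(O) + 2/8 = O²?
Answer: I*√17735 ≈ 133.17*I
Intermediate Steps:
T(O) = -¼ + O²
E(l, t) = -4
f(j, r) = -8 (f(j, r) = 2*(-4) = -8)
q(Y) = -1 + Y/4 (q(Y) = (-4 + Y)/4 = -1 + Y/4)
√(q(f((5*2)*4, -14)) - 17732) = √((-1 + (¼)*(-8)) - 17732) = √((-1 - 2) - 17732) = √(-3 - 17732) = √(-17735) = I*√17735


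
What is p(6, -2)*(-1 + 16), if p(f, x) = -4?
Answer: -60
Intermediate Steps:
p(6, -2)*(-1 + 16) = -4*(-1 + 16) = -4*15 = -60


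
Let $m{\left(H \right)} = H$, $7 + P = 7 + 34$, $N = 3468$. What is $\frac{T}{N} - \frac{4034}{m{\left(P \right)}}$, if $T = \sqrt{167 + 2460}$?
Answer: $- \frac{2017}{17} + \frac{\sqrt{2627}}{3468} \approx -118.63$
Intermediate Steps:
$P = 34$ ($P = -7 + \left(7 + 34\right) = -7 + 41 = 34$)
$T = \sqrt{2627} \approx 51.254$
$\frac{T}{N} - \frac{4034}{m{\left(P \right)}} = \frac{\sqrt{2627}}{3468} - \frac{4034}{34} = \sqrt{2627} \cdot \frac{1}{3468} - \frac{2017}{17} = \frac{\sqrt{2627}}{3468} - \frac{2017}{17} = - \frac{2017}{17} + \frac{\sqrt{2627}}{3468}$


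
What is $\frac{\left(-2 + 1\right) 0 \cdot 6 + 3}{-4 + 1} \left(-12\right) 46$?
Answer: $552$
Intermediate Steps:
$\frac{\left(-2 + 1\right) 0 \cdot 6 + 3}{-4 + 1} \left(-12\right) 46 = \frac{\left(-1\right) 0 \cdot 6 + 3}{-3} \left(-12\right) 46 = - \frac{0 \cdot 6 + 3}{3} \left(-12\right) 46 = - \frac{0 + 3}{3} \left(-12\right) 46 = \left(- \frac{1}{3}\right) 3 \left(-12\right) 46 = \left(-1\right) \left(-12\right) 46 = 12 \cdot 46 = 552$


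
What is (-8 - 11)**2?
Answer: 361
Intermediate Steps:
(-8 - 11)**2 = (-19)**2 = 361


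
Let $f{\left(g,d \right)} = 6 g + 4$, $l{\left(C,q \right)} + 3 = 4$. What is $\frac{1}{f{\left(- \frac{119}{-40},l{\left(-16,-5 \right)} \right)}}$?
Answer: $\frac{20}{437} \approx 0.045767$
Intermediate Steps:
$l{\left(C,q \right)} = 1$ ($l{\left(C,q \right)} = -3 + 4 = 1$)
$f{\left(g,d \right)} = 4 + 6 g$
$\frac{1}{f{\left(- \frac{119}{-40},l{\left(-16,-5 \right)} \right)}} = \frac{1}{4 + 6 \left(- \frac{119}{-40}\right)} = \frac{1}{4 + 6 \left(\left(-119\right) \left(- \frac{1}{40}\right)\right)} = \frac{1}{4 + 6 \cdot \frac{119}{40}} = \frac{1}{4 + \frac{357}{20}} = \frac{1}{\frac{437}{20}} = \frac{20}{437}$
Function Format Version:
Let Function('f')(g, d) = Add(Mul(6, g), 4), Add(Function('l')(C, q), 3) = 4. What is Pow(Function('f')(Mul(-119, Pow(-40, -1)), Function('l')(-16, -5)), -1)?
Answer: Rational(20, 437) ≈ 0.045767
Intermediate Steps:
Function('l')(C, q) = 1 (Function('l')(C, q) = Add(-3, 4) = 1)
Function('f')(g, d) = Add(4, Mul(6, g))
Pow(Function('f')(Mul(-119, Pow(-40, -1)), Function('l')(-16, -5)), -1) = Pow(Add(4, Mul(6, Mul(-119, Pow(-40, -1)))), -1) = Pow(Add(4, Mul(6, Mul(-119, Rational(-1, 40)))), -1) = Pow(Add(4, Mul(6, Rational(119, 40))), -1) = Pow(Add(4, Rational(357, 20)), -1) = Pow(Rational(437, 20), -1) = Rational(20, 437)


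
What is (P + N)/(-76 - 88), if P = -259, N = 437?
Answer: -89/82 ≈ -1.0854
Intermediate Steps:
(P + N)/(-76 - 88) = (-259 + 437)/(-76 - 88) = 178/(-164) = 178*(-1/164) = -89/82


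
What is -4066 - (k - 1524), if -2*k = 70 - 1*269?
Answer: -5283/2 ≈ -2641.5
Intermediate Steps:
k = 199/2 (k = -(70 - 1*269)/2 = -(70 - 269)/2 = -½*(-199) = 199/2 ≈ 99.500)
-4066 - (k - 1524) = -4066 - (199/2 - 1524) = -4066 - 1*(-2849/2) = -4066 + 2849/2 = -5283/2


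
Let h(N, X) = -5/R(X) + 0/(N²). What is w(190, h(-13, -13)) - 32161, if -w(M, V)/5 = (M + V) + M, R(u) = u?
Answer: -442818/13 ≈ -34063.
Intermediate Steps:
h(N, X) = -5/X (h(N, X) = -5/X + 0/(N²) = -5/X + 0/N² = -5/X + 0 = -5/X)
w(M, V) = -10*M - 5*V (w(M, V) = -5*((M + V) + M) = -5*(V + 2*M) = -10*M - 5*V)
w(190, h(-13, -13)) - 32161 = (-10*190 - (-25)/(-13)) - 32161 = (-1900 - (-25)*(-1)/13) - 32161 = (-1900 - 5*5/13) - 32161 = (-1900 - 25/13) - 32161 = -24725/13 - 32161 = -442818/13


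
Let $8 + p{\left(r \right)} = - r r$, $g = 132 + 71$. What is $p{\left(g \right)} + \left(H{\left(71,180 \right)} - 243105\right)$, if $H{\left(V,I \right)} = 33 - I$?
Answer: $-284469$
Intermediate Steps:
$g = 203$
$p{\left(r \right)} = -8 - r^{2}$ ($p{\left(r \right)} = -8 - r r = -8 - r^{2}$)
$p{\left(g \right)} + \left(H{\left(71,180 \right)} - 243105\right) = \left(-8 - 203^{2}\right) + \left(\left(33 - 180\right) - 243105\right) = \left(-8 - 41209\right) + \left(\left(33 - 180\right) - 243105\right) = \left(-8 - 41209\right) - 243252 = -41217 - 243252 = -284469$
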